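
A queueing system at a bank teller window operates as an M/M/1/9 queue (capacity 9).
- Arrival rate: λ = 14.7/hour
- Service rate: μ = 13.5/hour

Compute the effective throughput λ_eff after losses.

ρ = λ/μ = 14.7/13.5 = 1.08889
P₀ = (1-ρ)/(1-ρ^(K+1)) = (1-1.08889)/(1-1.08889^10) = -0.08889/-1.3434 = 0.06617
P_K = P₀×ρ^K = 0.06617 × 1.08889^9 = 0.06617 × 2.1521 = 0.1424
λ_eff = λ(1-P_K) = 14.7 × (1 - 0.1424) = 14.7 × 0.8576 = 12.6067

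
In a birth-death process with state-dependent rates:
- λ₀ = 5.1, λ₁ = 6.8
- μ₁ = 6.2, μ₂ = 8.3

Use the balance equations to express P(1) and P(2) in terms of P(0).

Balance equations:
State 0: λ₀P₀ = μ₁P₁ → P₁ = (λ₀/μ₁)P₀ = (5.1/6.2)P₀ = 0.8226P₀
State 1: P₂ = (λ₀λ₁)/(μ₁μ₂)P₀ = (5.1×6.8)/(6.2×8.3)P₀ = 0.6739P₀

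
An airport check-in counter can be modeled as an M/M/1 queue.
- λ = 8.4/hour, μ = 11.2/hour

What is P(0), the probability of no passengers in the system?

ρ = λ/μ = 8.4/11.2 = 0.7500
P(0) = 1 - ρ = 1 - 0.7500 = 0.2500
The server is idle 25.00% of the time.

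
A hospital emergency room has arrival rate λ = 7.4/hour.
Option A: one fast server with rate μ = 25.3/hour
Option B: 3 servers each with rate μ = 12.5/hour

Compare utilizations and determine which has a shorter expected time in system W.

Option A: single server μ = 25.3 (M/M/1)
  ρ_A = 7.4/25.3 = 0.2925
  W_A = 1/(μ-λ) = 1/(25.3-7.4) = 1/17.90 = 0.05587

Option B: 3 servers μ = 12.5 (M/M/3)
  ρ_B = λ/(cμ) = 7.4/(3×12.5) = 0.1973
  Offered load a = λ/μ = cρ = 7.4/12.5 = 0.5920
  P₀ = [ Σₙ₌₀^2 aⁿ/n! + a^3/(3!(1-ρ)) ]⁻¹
  Σ = a^0/0! + a^1/1! + a^2/2! = 1.0000 + 0.5920 + 0.1752 = 1.7672
  a^3/(3!(1-ρ)) = 0.2075/(6 × 0.8027) = 0.04308
  P₀ = 1/(1.7672 + 0.04308) = 0.5524
  Lq = P₀·a^3·ρ / (3!(1-ρ)²) = 0.5524 × 0.2075 × 0.1973 / (6 × 0.6443) = 0.005850
  Wq_B = Lq/λ = 0.0058505/7.4 = 0.0007906
  W_B = Wq_B + 1/μ = 0.0007906 + 0.08000 = 0.08079

Since W_A = 0.05587 < W_B = 0.08079, Option A (single fast server) has the shorter time in system.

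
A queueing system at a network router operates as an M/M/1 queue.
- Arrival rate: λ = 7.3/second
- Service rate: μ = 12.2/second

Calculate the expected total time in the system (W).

First, compute utilization: ρ = λ/μ = 7.3/12.2 = 0.5984
For M/M/1: W = 1/(μ-λ)
W = 1/(12.2-7.3) = 1/4.90
W = 0.2041 seconds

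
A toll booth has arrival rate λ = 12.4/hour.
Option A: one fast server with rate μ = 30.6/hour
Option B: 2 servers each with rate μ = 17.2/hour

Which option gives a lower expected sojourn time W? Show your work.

Option A: single server μ = 30.6 (M/M/1)
  ρ_A = 12.4/30.6 = 0.4052
  W_A = 1/(μ-λ) = 1/(30.6-12.4) = 1/18.20 = 0.05495

Option B: 2 servers μ = 17.2 (M/M/2)
  ρ_B = λ/(cμ) = 12.4/(2×17.2) = 0.3605
  Offered load a = λ/μ = cρ = 12.4/17.2 = 0.7209
  P₀ = [ Σₙ₌₀^1 aⁿ/n! + a^2/(2!(1-ρ)) ]⁻¹
  Σ = a^0/0! + a^1/1! = 1.0000 + 0.7209 = 1.7209
  a^2/(2!(1-ρ)) = 0.5197/(2 × 0.6395) = 0.4063
  P₀ = 1/(1.7209 + 0.4063) = 0.4701
  Lq = P₀·a^2·ρ / (2!(1-ρ)²) = 0.4701 × 0.5197 × 0.3605 / (2 × 0.4090) = 0.1077
  Wq_B = Lq/λ = 0.1076634/12.4 = 0.008683
  W_B = Wq_B + 1/μ = 0.008683 + 0.05814 = 0.06682

Since W_A = 0.05495 < W_B = 0.06682, Option A (single fast server) has the shorter time in system.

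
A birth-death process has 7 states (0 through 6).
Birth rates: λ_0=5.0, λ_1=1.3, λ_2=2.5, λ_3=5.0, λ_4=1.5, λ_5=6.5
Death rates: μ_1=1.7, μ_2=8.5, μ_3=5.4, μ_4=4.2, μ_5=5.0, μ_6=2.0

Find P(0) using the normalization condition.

Ratios P(n)/P(0) = (λ₀···λₙ₋₁)/(μ₁···μₙ):
P(1)/P(0) = (5.0)/(1.7) = 2.9412
P(2)/P(0) = (5.0×1.3)/(1.7×8.5) = 0.4498
P(3)/P(0) = (5.0×1.3×2.5)/(1.7×8.5×5.4) = 0.2083
P(4)/P(0) = (5.0×1.3×2.5×5.0)/(1.7×8.5×5.4×4.2) = 0.2479
P(5)/P(0) = (5.0×1.3×2.5×5.0×1.5)/(1.7×8.5×5.4×4.2×5.0) = 0.07438
P(6)/P(0) = (5.0×1.3×2.5×5.0×1.5×6.5)/(1.7×8.5×5.4×4.2×5.0×2.0) = 0.2417

Normalization: ∑ P(n) = 1
P(0) × (1.0000 + 2.9412 + 0.4498 + 0.2083 + 0.2479 + 0.07438 + 0.2417) = 1
P(0) × 5.1633 = 1
P(0) = 1/5.1633 = 0.1937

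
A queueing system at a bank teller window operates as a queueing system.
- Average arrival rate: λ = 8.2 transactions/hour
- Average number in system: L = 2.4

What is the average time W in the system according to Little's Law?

Little's Law: L = λW, so W = L/λ
W = 2.4/8.2 = 0.2927 hours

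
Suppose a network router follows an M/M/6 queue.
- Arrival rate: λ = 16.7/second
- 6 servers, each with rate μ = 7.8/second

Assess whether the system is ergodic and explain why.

Stability requires ρ = λ/(cμ) < 1
ρ = 16.7/(6 × 7.8) = 16.7/46.80 = 0.3568
Since 0.3568 < 1, the system is STABLE.
The servers are busy 35.68% of the time.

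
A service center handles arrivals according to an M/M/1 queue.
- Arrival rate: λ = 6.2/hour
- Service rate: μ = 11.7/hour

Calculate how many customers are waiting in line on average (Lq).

ρ = λ/μ = 6.2/11.7 = 0.5299
For M/M/1: Lq = λ²/(μ(μ-λ))
Lq = 38.44/(11.7 × 5.50)
Lq = 0.5974 customers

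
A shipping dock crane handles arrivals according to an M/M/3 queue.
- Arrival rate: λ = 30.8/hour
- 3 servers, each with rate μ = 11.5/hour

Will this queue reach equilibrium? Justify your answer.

Stability requires ρ = λ/(cμ) < 1
ρ = 30.8/(3 × 11.5) = 30.8/34.50 = 0.8928
Since 0.8928 < 1, the system is STABLE.
The servers are busy 89.28% of the time.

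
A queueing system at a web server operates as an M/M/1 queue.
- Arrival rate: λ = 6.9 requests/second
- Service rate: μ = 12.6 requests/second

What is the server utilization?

Server utilization: ρ = λ/μ
ρ = 6.9/12.6 = 0.5476
The server is busy 54.76% of the time.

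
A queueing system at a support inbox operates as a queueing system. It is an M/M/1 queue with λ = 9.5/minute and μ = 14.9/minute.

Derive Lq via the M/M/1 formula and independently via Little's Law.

Method 1 (direct): Lq = λ²/(μ(μ-λ)) = 90.25/(14.9 × 5.40) = 1.1217

Method 2 (Little's Law):
W = 1/(μ-λ) = 1/5.40 = 0.185185
Wq = W - 1/μ = 0.185185 - 0.0671141 = 0.11807
Lq = λWq = 9.5 × 0.11807 = 1.1217 ✔ (matches Method 1)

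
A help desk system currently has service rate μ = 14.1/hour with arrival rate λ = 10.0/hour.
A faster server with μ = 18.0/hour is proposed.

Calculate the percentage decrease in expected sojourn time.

System 1: ρ₁ = 10.0/14.1 = 0.7092, W₁ = 1/(14.1-10.0) = 0.2439
System 2: ρ₂ = 10.0/18.0 = 0.5556, W₂ = 1/(18.0-10.0) = 0.1250
Improvement: (W₁-W₂)/W₁ = (0.2439-0.1250)/0.2439 = 48.75%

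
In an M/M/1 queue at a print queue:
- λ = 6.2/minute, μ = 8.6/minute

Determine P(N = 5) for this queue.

ρ = λ/μ = 6.2/8.6 = 0.72093
P(n) = (1-ρ)ρⁿ
P(5) = (1-0.72093) × 0.72093^5
P(5) = 0.27907 × 0.19474
P(5) = 0.05435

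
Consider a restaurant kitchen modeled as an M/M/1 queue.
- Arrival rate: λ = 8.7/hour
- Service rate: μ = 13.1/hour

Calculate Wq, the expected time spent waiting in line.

First, compute utilization: ρ = λ/μ = 8.7/13.1 = 0.6641
For M/M/1: Wq = λ/(μ(μ-λ))
Wq = 8.7/(13.1 × (13.1-8.7))
Wq = 8.7/(13.1 × 4.40)
Wq = 0.1509 hours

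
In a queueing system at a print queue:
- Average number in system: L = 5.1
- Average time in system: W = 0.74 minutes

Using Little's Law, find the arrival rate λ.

Little's Law: L = λW, so λ = L/W
λ = 5.1/0.74 = 6.8919 jobs/minute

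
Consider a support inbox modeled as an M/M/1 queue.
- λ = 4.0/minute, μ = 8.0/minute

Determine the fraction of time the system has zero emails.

ρ = λ/μ = 4.0/8.0 = 0.5000
P(0) = 1 - ρ = 1 - 0.5000 = 0.5000
The server is idle 50.00% of the time.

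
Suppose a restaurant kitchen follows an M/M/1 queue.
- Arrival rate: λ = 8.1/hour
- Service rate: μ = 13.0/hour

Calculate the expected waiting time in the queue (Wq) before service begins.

First, compute utilization: ρ = λ/μ = 8.1/13.0 = 0.6231
For M/M/1: Wq = λ/(μ(μ-λ))
Wq = 8.1/(13.0 × (13.0-8.1))
Wq = 8.1/(13.0 × 4.90)
Wq = 0.1272 hours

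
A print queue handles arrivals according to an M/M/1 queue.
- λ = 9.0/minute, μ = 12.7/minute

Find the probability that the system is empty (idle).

ρ = λ/μ = 9.0/12.7 = 0.7087
P(0) = 1 - ρ = 1 - 0.7087 = 0.2913
The server is idle 29.13% of the time.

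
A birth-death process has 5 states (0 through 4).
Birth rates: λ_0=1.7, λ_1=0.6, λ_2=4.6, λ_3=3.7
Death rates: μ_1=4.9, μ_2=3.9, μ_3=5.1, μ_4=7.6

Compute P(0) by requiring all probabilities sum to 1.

Ratios P(n)/P(0) = (λ₀···λₙ₋₁)/(μ₁···μₙ):
P(1)/P(0) = (1.7)/(4.9) = 0.3469
P(2)/P(0) = (1.7×0.6)/(4.9×3.9) = 0.05338
P(3)/P(0) = (1.7×0.6×4.6)/(4.9×3.9×5.1) = 0.04814
P(4)/P(0) = (1.7×0.6×4.6×3.7)/(4.9×3.9×5.1×7.6) = 0.02344

Normalization: ∑ P(n) = 1
P(0) × (1.0000 + 0.3469 + 0.05338 + 0.04814 + 0.02344) = 1
P(0) × 1.4719 = 1
P(0) = 1/1.4719 = 0.6794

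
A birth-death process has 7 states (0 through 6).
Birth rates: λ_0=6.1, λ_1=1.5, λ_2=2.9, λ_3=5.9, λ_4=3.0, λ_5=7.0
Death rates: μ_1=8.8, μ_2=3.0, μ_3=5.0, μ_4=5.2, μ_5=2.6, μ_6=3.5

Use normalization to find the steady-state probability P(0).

Ratios P(n)/P(0) = (λ₀···λₙ₋₁)/(μ₁···μₙ):
P(1)/P(0) = (6.1)/(8.8) = 0.6932
P(2)/P(0) = (6.1×1.5)/(8.8×3.0) = 0.3466
P(3)/P(0) = (6.1×1.5×2.9)/(8.8×3.0×5.0) = 0.2010
P(4)/P(0) = (6.1×1.5×2.9×5.9)/(8.8×3.0×5.0×5.2) = 0.2281
P(5)/P(0) = (6.1×1.5×2.9×5.9×3.0)/(8.8×3.0×5.0×5.2×2.6) = 0.2632
P(6)/P(0) = (6.1×1.5×2.9×5.9×3.0×7.0)/(8.8×3.0×5.0×5.2×2.6×3.5) = 0.5263

Normalization: ∑ P(n) = 1
P(0) × (1.0000 + 0.6932 + 0.3466 + 0.2010 + 0.2281 + 0.2632 + 0.5263) = 1
P(0) × 3.2584 = 1
P(0) = 1/3.2584 = 0.3069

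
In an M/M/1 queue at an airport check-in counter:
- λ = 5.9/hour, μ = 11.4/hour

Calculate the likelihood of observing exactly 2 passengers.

ρ = λ/μ = 5.9/11.4 = 0.5175
P(n) = (1-ρ)ρⁿ
P(2) = (1-0.5175) × 0.5175^2
P(2) = 0.4825 × 0.2678
P(2) = 0.1292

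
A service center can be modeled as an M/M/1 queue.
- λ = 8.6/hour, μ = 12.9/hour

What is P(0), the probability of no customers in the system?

ρ = λ/μ = 8.6/12.9 = 0.6667
P(0) = 1 - ρ = 1 - 0.6667 = 0.3333
The server is idle 33.33% of the time.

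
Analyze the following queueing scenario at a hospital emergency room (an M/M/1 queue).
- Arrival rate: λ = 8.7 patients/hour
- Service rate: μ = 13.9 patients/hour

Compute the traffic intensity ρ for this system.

Server utilization: ρ = λ/μ
ρ = 8.7/13.9 = 0.6259
The server is busy 62.59% of the time.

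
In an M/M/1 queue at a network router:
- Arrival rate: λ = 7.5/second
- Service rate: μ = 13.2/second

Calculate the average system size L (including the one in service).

ρ = λ/μ = 7.5/13.2 = 0.5682
For M/M/1: L = λ/(μ-λ)
L = 7.5/(13.2-7.5) = 7.5/5.70
L = 1.3158 packets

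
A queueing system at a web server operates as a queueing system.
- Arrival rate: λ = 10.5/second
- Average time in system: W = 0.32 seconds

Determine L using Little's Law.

Little's Law: L = λW
L = 10.5 × 0.32 = 3.3600 requests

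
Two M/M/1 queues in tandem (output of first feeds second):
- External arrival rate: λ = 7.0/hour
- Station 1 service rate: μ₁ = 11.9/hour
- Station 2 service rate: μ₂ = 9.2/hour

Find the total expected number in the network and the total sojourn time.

By Jackson's theorem, each station behaves as independent M/M/1.
Station 1: ρ₁ = 7.0/11.9 = 0.5882, L₁ = ρ₁/(1-ρ₁) = λ/(μ₁-λ) = 7.0/4.90 = 1.4286
Station 2: ρ₂ = 7.0/9.2 = 0.7609, L₂ = ρ₂/(1-ρ₂) = λ/(μ₂-λ) = 7.0/2.20 = 3.1818
Total: L = L₁ + L₂ = 1.4286 + 3.1818 = 4.6104
W = L/λ = 4.6104/7.0 = 0.6586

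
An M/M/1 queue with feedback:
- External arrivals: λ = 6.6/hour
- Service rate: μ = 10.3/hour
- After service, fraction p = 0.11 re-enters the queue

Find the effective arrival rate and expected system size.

Effective arrival rate: λ_eff = λ/(1-p) = 6.6/(1-0.11) = 6.6/0.89 = 7.41573
ρ = λ_eff/μ = 7.41573/10.3 = 0.719974
L = ρ/(1-ρ) = 0.719974/(1-0.719974) = 2.5711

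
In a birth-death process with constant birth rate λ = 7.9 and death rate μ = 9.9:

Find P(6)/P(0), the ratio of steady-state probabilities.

For constant rates: P(n)/P(0) = (λ/μ)^n
P(6)/P(0) = (7.9/9.9)^6 = 0.7980^6 = 0.2582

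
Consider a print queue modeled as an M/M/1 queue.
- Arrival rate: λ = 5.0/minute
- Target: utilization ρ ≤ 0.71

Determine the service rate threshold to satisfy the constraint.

ρ = λ/μ, so μ = λ/ρ
μ ≥ 5.0/0.71 = 7.0423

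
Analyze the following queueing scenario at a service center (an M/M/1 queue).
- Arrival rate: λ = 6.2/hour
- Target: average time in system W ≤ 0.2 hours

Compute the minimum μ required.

For M/M/1: W = 1/(μ-λ)
Need W ≤ 0.2, so 1/(μ-λ) ≤ 0.2
μ - λ ≥ 1/0.2 = 5.0000
μ ≥ 6.2 + 5.0000 = 11.2000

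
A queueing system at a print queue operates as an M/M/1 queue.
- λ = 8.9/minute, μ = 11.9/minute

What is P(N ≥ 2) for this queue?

ρ = λ/μ = 8.9/11.9 = 0.7479
P(N ≥ n) = ρⁿ
P(N ≥ 2) = 0.7479^2
P(N ≥ 2) = 0.5594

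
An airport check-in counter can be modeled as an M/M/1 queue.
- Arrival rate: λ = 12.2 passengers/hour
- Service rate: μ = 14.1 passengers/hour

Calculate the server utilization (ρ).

Server utilization: ρ = λ/μ
ρ = 12.2/14.1 = 0.8652
The server is busy 86.52% of the time.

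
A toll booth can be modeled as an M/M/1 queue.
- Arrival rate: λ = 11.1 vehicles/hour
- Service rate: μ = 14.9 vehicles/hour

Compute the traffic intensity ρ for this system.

Server utilization: ρ = λ/μ
ρ = 11.1/14.9 = 0.7450
The server is busy 74.50% of the time.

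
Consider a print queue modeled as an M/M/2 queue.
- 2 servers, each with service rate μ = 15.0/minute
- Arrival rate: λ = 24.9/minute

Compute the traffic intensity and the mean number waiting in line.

Traffic intensity: ρ = λ/(cμ) = 24.9/(2×15.0) = 0.8300
Since ρ = 0.8300 < 1, system is stable.
Offered load a = λ/μ = cρ = 24.9/15.0 = 1.6600
P₀ = [ Σₙ₌₀^1 aⁿ/n! + a^2/(2!(1-ρ)) ]⁻¹
Σ = a^0/0! + a^1/1! = 1.0000 + 1.6600 = 2.6600
a^2/(2!(1-ρ)) = 2.7556/(2 × 0.1700) = 8.1047
P₀ = 1/(2.6600 + 8.1047) = 0.09290
Lq = P₀·a^2·ρ / (2!(1-ρ)²) = 0.092896 × 2.7556 × 0.83000 / (2 × 0.028900) = 3.6759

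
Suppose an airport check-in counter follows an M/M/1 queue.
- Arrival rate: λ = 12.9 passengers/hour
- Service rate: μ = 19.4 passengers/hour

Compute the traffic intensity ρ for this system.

Server utilization: ρ = λ/μ
ρ = 12.9/19.4 = 0.6649
The server is busy 66.49% of the time.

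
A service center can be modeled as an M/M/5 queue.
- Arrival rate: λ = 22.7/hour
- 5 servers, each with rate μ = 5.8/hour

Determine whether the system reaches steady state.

Stability requires ρ = λ/(cμ) < 1
ρ = 22.7/(5 × 5.8) = 22.7/29.00 = 0.7828
Since 0.7828 < 1, the system is STABLE.
The servers are busy 78.28% of the time.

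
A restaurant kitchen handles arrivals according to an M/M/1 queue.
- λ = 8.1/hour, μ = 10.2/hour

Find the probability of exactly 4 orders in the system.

ρ = λ/μ = 8.1/10.2 = 0.7941
P(n) = (1-ρ)ρⁿ
P(4) = (1-0.7941) × 0.7941^4
P(4) = 0.20590 × 0.39765
P(4) = 0.08188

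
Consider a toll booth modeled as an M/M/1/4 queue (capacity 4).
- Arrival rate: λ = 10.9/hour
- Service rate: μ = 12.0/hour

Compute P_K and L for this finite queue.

ρ = λ/μ = 10.9/12.0 = 0.90833
P₀ = (1-ρ)/(1-ρ^(K+1)) = (1-0.90833)/(1-0.90833^5) = 0.09167/0.3817 = 0.2402
P_K = P₀×ρ^K = 0.2402 × 0.90833^4 = 0.2402 × 0.6807 = 0.1635
Blocking probability P_4 = 0.1635 (16.35%)
L = ρ[1 - (K+1)ρ^K + Kρ^(K+1)] / [(1-ρ)(1-ρ^(K+1))]
L = 0.90833 × (1 - 5×0.6807296 + 4×0.6183271) / ((1 - 0.90833) × (1 - 0.6183271)) = 1.8085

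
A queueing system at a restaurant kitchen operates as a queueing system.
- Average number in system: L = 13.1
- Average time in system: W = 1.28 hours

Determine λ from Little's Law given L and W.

Little's Law: L = λW, so λ = L/W
λ = 13.1/1.28 = 10.2344 orders/hour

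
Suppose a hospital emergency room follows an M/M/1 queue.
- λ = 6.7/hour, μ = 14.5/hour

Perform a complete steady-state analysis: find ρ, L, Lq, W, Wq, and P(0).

Step 1: ρ = λ/μ = 6.7/14.5 = 0.4621
Step 2: L = λ/(μ-λ) = 6.7/7.80 = 0.8590
Step 3: Lq = λ²/(μ(μ-λ)) = 44.89/(14.5×7.80) = 0.3969
Step 4: W = 1/(μ-λ) = 1/7.80 = 0.12821
Step 5: Wq = λ/(μ(μ-λ)) = 6.7/(14.5×7.80) = 0.05924
Step 6: P(0) = 1-ρ = 0.5379
Verify: L = λW = 6.7×0.12821 = 0.8590 ✔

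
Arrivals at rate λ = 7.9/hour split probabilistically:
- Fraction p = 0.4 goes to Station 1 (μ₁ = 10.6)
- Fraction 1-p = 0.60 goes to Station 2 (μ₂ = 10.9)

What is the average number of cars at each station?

Effective rates: λ₁ = 7.9×0.4 = 3.16, λ₂ = 7.9×0.60 = 4.74
Station 1: ρ₁ = 3.16/10.6 = 0.2981, L₁ = ρ₁/(1-ρ₁) = 0.2981/(1-0.2981) = 0.4247
Station 2: ρ₂ = 4.74/10.9 = 0.43486, L₂ = ρ₂/(1-ρ₂) = 0.43486/(1-0.43486) = 0.7695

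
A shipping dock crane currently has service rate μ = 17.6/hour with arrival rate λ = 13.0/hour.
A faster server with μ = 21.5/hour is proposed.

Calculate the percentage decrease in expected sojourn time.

System 1: ρ₁ = 13.0/17.6 = 0.7386, W₁ = 1/(17.6-13.0) = 0.21739
System 2: ρ₂ = 13.0/21.5 = 0.6047, W₂ = 1/(21.5-13.0) = 0.11765
Improvement: (W₁-W₂)/W₁ = (0.21739-0.11765)/0.21739 = 45.88%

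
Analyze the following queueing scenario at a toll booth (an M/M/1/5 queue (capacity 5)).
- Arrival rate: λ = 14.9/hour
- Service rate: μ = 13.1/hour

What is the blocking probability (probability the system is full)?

ρ = λ/μ = 14.9/13.1 = 1.1374
P₀ = (1-ρ)/(1-ρ^(K+1)) = (1-1.1374)/(1-1.1374^6) = -0.1374/-1.1651 = 0.1179
P_K = P₀×ρ^K = 0.11793 × 1.1374^5 = 0.11793 × 1.9036 = 0.2245
Blocking probability = 22.45%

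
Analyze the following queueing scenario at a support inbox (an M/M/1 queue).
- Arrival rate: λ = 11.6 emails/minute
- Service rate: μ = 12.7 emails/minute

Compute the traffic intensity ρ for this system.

Server utilization: ρ = λ/μ
ρ = 11.6/12.7 = 0.9134
The server is busy 91.34% of the time.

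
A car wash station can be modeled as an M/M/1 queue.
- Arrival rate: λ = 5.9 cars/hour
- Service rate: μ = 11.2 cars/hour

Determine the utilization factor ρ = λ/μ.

Server utilization: ρ = λ/μ
ρ = 5.9/11.2 = 0.5268
The server is busy 52.68% of the time.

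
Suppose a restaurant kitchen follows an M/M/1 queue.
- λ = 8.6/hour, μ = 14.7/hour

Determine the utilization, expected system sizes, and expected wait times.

Step 1: ρ = λ/μ = 8.6/14.7 = 0.5850
Step 2: L = λ/(μ-λ) = 8.6/6.10 = 1.4098
Step 3: Lq = λ²/(μ(μ-λ)) = 73.96/(14.7×6.10) = 0.8248
Step 4: W = 1/(μ-λ) = 1/6.10 = 0.16393
Step 5: Wq = λ/(μ(μ-λ)) = 8.6/(14.7×6.10) = 0.09591
Step 6: P(0) = 1-ρ = 0.4150
Verify: L = λW = 8.6×0.16393 = 1.4098 ✔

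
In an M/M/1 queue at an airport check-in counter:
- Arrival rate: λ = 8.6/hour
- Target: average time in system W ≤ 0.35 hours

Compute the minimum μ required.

For M/M/1: W = 1/(μ-λ)
Need W ≤ 0.35, so 1/(μ-λ) ≤ 0.35
μ - λ ≥ 1/0.35 = 2.8571
μ ≥ 8.6 + 2.8571 = 11.4571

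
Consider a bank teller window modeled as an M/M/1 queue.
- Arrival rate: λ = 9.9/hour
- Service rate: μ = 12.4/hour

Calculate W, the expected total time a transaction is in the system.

First, compute utilization: ρ = λ/μ = 9.9/12.4 = 0.7984
For M/M/1: W = 1/(μ-λ)
W = 1/(12.4-9.9) = 1/2.50
W = 0.4000 hours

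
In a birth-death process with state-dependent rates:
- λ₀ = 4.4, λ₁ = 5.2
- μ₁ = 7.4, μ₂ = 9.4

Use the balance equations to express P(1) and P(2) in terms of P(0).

Balance equations:
State 0: λ₀P₀ = μ₁P₁ → P₁ = (λ₀/μ₁)P₀ = (4.4/7.4)P₀ = 0.5946P₀
State 1: P₂ = (λ₀λ₁)/(μ₁μ₂)P₀ = (4.4×5.2)/(7.4×9.4)P₀ = 0.3289P₀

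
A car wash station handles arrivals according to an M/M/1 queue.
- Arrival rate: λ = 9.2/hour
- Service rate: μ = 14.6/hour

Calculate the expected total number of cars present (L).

ρ = λ/μ = 9.2/14.6 = 0.6301
For M/M/1: L = λ/(μ-λ)
L = 9.2/(14.6-9.2) = 9.2/5.40
L = 1.7037 cars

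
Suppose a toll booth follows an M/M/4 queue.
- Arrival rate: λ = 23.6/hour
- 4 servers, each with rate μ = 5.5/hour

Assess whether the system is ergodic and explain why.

Stability requires ρ = λ/(cμ) < 1
ρ = 23.6/(4 × 5.5) = 23.6/22.00 = 1.0727
Since 1.0727 ≥ 1, the system is UNSTABLE.
Need c > λ/μ = 23.6/5.5 = 4.29.
Minimum servers needed: c = 5.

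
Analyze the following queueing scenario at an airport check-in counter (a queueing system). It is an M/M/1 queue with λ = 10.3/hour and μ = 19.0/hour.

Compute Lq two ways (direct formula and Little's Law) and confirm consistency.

Method 1 (direct): Lq = λ²/(μ(μ-λ)) = 106.09/(19.0 × 8.70) = 0.6418

Method 2 (Little's Law):
W = 1/(μ-λ) = 1/8.70 = 0.11494
Wq = W - 1/μ = 0.11494 - 0.052632 = 0.06231
Lq = λWq = 10.3 × 0.06231 = 0.6418 ✔ (matches Method 1)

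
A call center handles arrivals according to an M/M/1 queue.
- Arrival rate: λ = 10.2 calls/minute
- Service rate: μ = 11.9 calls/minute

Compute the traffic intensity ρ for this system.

Server utilization: ρ = λ/μ
ρ = 10.2/11.9 = 0.8571
The server is busy 85.71% of the time.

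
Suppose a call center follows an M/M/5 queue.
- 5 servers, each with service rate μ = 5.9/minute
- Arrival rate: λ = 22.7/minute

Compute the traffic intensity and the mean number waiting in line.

Traffic intensity: ρ = λ/(cμ) = 22.7/(5×5.9) = 0.7695
Since ρ = 0.7695 < 1, system is stable.
Offered load a = λ/μ = cρ = 22.7/5.9 = 3.8475
P₀ = [ Σₙ₌₀^4 aⁿ/n! + a^5/(5!(1-ρ)) ]⁻¹
Σ = a^0/0! + a^1/1! + a^2/2! + a^3/3! + a^4/4! = 1.00000 + 3.84746 + 7.40147 + 9.49227 + 9.13028 = 30.8715
a^5/(5!(1-ρ)) = 843.0809/(120 × 0.2305085) = 30.4790
P₀ = 1/(30.8715 + 30.4790) = 0.01630
Lq = P₀·a^5·ρ / (5!(1-ρ)²) = 0.0162998 × 843.0809 × 0.769492 / (120 × 0.0531342) = 1.6584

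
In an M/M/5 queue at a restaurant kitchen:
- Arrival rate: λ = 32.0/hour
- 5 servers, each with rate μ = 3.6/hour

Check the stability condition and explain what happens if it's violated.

Stability requires ρ = λ/(cμ) < 1
ρ = 32.0/(5 × 3.6) = 32.0/18.00 = 1.7778
Since 1.7778 ≥ 1, the system is UNSTABLE.
Need c > λ/μ = 32.0/3.6 = 8.89.
Minimum servers needed: c = 9.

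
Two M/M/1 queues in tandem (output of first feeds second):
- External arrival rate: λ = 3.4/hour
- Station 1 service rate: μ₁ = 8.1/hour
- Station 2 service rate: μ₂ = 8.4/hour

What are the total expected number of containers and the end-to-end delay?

By Jackson's theorem, each station behaves as independent M/M/1.
Station 1: ρ₁ = 3.4/8.1 = 0.4198, L₁ = ρ₁/(1-ρ₁) = λ/(μ₁-λ) = 3.4/4.70 = 0.7234
Station 2: ρ₂ = 3.4/8.4 = 0.4048, L₂ = ρ₂/(1-ρ₂) = λ/(μ₂-λ) = 3.4/5.00 = 0.6800
Total: L = L₁ + L₂ = 0.7234 + 0.6800 = 1.4034
W = L/λ = 1.4034/3.4 = 0.4128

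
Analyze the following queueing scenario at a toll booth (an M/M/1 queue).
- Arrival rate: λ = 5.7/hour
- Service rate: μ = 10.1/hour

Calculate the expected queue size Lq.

ρ = λ/μ = 5.7/10.1 = 0.5644
For M/M/1: Lq = λ²/(μ(μ-λ))
Lq = 32.49/(10.1 × 4.40)
Lq = 0.7311 vehicles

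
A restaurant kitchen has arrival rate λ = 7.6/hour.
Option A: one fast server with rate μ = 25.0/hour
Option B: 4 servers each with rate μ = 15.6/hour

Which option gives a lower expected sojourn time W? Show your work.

Option A: single server μ = 25.0 (M/M/1)
  ρ_A = 7.6/25.0 = 0.3040
  W_A = 1/(μ-λ) = 1/(25.0-7.6) = 1/17.40 = 0.05747

Option B: 4 servers μ = 15.6 (M/M/4)
  ρ_B = λ/(cμ) = 7.6/(4×15.6) = 0.1218
  Offered load a = λ/μ = cρ = 7.6/15.6 = 0.4872
  P₀ = [ Σₙ₌₀^3 aⁿ/n! + a^4/(4!(1-ρ)) ]⁻¹
  Σ = a^0/0! + a^1/1! + a^2/2! + a^3/3! = 1.0000 + 0.48718 + 0.11867 + 0.019272 = 1.6251
  a^4/(4!(1-ρ)) = 0.05633/(24 × 0.8782) = 0.002673
  P₀ = 1/(1.6251 + 0.002673) = 0.6143
  Lq = P₀·a^4·ρ / (4!(1-ρ)²) = 0.6143 × 0.05633 × 0.1218 / (24 × 0.7712) = 0.0002277
  Wq_B = Lq/λ = 0.0002277/7.6 = 0.00002996
  W_B = Wq_B + 1/μ = 0.00002996 + 0.06410 = 0.06413

Since W_A = 0.05747 < W_B = 0.06413, Option A (single fast server) has the shorter time in system.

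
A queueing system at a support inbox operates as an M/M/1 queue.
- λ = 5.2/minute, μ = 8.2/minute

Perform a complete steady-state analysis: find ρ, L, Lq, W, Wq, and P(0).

Step 1: ρ = λ/μ = 5.2/8.2 = 0.6341
Step 2: L = λ/(μ-λ) = 5.2/3.00 = 1.7333
Step 3: Lq = λ²/(μ(μ-λ)) = 27.04/(8.2×3.00) = 1.0992
Step 4: W = 1/(μ-λ) = 1/3.00 = 0.33333
Step 5: Wq = λ/(μ(μ-λ)) = 5.2/(8.2×3.00) = 0.2114
Step 6: P(0) = 1-ρ = 0.3659
Verify: L = λW = 5.2×0.33333 = 1.7333 ✔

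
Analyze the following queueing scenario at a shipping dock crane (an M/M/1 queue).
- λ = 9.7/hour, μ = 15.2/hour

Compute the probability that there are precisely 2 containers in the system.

ρ = λ/μ = 9.7/15.2 = 0.6382
P(n) = (1-ρ)ρⁿ
P(2) = (1-0.6382) × 0.6382^2
P(2) = 0.3618 × 0.4073
P(2) = 0.1474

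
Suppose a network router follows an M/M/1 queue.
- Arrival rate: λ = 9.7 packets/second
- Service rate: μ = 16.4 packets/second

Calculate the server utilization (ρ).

Server utilization: ρ = λ/μ
ρ = 9.7/16.4 = 0.5915
The server is busy 59.15% of the time.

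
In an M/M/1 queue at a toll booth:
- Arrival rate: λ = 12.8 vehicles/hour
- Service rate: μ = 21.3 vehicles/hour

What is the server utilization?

Server utilization: ρ = λ/μ
ρ = 12.8/21.3 = 0.6009
The server is busy 60.09% of the time.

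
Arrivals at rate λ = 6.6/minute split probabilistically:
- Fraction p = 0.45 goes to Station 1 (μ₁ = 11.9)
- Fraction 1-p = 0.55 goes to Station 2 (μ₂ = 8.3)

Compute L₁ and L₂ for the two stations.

Effective rates: λ₁ = 6.6×0.45 = 2.97, λ₂ = 6.6×0.55 = 3.63
Station 1: ρ₁ = 2.97/11.9 = 0.2496, L₁ = ρ₁/(1-ρ₁) = 0.2496/(1-0.2496) = 0.3326
Station 2: ρ₂ = 3.63/8.3 = 0.43735, L₂ = ρ₂/(1-ρ₂) = 0.43735/(1-0.43735) = 0.7773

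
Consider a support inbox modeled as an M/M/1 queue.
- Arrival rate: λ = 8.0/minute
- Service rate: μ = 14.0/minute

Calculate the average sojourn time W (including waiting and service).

First, compute utilization: ρ = λ/μ = 8.0/14.0 = 0.5714
For M/M/1: W = 1/(μ-λ)
W = 1/(14.0-8.0) = 1/6.00
W = 0.1667 minutes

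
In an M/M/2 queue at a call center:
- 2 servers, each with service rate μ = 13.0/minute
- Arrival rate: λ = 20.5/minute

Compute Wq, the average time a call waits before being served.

Traffic intensity: ρ = λ/(cμ) = 20.5/(2×13.0) = 0.7885
Since ρ = 0.7885 < 1, system is stable.
Offered load a = λ/μ = cρ = 20.5/13.0 = 1.5769
P₀ = [ Σₙ₌₀^1 aⁿ/n! + a^2/(2!(1-ρ)) ]⁻¹
Σ = a^0/0! + a^1/1! = 1.0000 + 1.5769 = 2.5769
a^2/(2!(1-ρ)) = 2.4867/(2 × 0.21154) = 5.8776
P₀ = 1/(2.5769 + 5.8776) = 0.1183
Lq = P₀·a^2·ρ / (2!(1-ρ)²) = 0.11828 × 2.4867 × 0.78846 / (2 × 0.044749) = 2.5912
Wq = Lq/λ = 2.5912/20.5 = 0.1264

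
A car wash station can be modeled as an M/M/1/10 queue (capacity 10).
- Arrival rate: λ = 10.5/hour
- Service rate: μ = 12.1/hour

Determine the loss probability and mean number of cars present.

ρ = λ/μ = 10.5/12.1 = 0.867769
P₀ = (1-ρ)/(1-ρ^(K+1)) = (1-0.867769)/(1-0.867769^11) = 0.1322/0.7899 = 0.1674
P_K = P₀×ρ^K = 0.1674 × 0.867769^10 = 0.1674 × 0.2421 = 0.04053
Blocking probability P_10 = 0.04053 (4.05%)
L = ρ[1 - (K+1)ρ^K + Kρ^(K+1)] / [(1-ρ)(1-ρ^(K+1))]
L = 0.867769 × (1 - 11×0.242126 + 10×0.210109) / ((1 - 0.867769) × (1 - 0.210109)) = 3.6365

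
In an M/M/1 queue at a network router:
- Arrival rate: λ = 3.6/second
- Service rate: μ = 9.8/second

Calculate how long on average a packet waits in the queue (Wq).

First, compute utilization: ρ = λ/μ = 3.6/9.8 = 0.3673
For M/M/1: Wq = λ/(μ(μ-λ))
Wq = 3.6/(9.8 × (9.8-3.6))
Wq = 3.6/(9.8 × 6.20)
Wq = 0.05925 seconds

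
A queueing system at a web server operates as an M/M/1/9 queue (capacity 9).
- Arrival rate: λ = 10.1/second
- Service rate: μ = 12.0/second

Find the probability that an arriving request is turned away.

ρ = λ/μ = 10.1/12.0 = 0.84167
P₀ = (1-ρ)/(1-ρ^(K+1)) = (1-0.84167)/(1-0.84167^10) = 0.1583/0.8216 = 0.1927
P_K = P₀×ρ^K = 0.1927 × 0.84167^9 = 0.1927 × 0.2120 = 0.04085
Blocking probability = 4.08%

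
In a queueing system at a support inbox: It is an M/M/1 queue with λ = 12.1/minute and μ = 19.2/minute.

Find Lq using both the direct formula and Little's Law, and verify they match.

Method 1 (direct): Lq = λ²/(μ(μ-λ)) = 146.41/(19.2 × 7.10) = 1.0740

Method 2 (Little's Law):
W = 1/(μ-λ) = 1/7.10 = 0.140845
Wq = W - 1/μ = 0.140845 - 0.0520833 = 0.08876
Lq = λWq = 12.1 × 0.08876 = 1.0740 ✔ (matches Method 1)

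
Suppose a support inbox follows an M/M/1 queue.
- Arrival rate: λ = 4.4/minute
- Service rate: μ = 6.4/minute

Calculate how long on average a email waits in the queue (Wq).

First, compute utilization: ρ = λ/μ = 4.4/6.4 = 0.6875
For M/M/1: Wq = λ/(μ(μ-λ))
Wq = 4.4/(6.4 × (6.4-4.4))
Wq = 4.4/(6.4 × 2.00)
Wq = 0.3438 minutes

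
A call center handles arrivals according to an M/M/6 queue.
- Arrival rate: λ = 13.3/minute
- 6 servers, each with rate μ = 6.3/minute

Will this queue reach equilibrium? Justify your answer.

Stability requires ρ = λ/(cμ) < 1
ρ = 13.3/(6 × 6.3) = 13.3/37.80 = 0.3519
Since 0.3519 < 1, the system is STABLE.
The servers are busy 35.19% of the time.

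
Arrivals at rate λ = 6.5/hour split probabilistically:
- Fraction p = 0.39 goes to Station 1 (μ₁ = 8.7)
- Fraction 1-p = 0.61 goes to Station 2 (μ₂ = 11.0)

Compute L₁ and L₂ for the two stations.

Effective rates: λ₁ = 6.5×0.39 = 2.535, λ₂ = 6.5×0.61 = 3.965
Station 1: ρ₁ = 2.535/8.7 = 0.2914, L₁ = ρ₁/(1-ρ₁) = 0.2914/(1-0.2914) = 0.4112
Station 2: ρ₂ = 3.965/11.0 = 0.36045, L₂ = ρ₂/(1-ρ₂) = 0.36045/(1-0.36045) = 0.5636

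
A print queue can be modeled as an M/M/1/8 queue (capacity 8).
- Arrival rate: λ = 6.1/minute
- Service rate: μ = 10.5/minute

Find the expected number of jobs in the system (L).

ρ = λ/μ = 6.1/10.5 = 0.58095
P₀ = (1-ρ)/(1-ρ^(K+1)) = (1-0.58095)/(1-0.58095^9) = 0.41905/0.99246 = 0.4222
P_K = P₀×ρ^K = 0.422233 × 0.58095^8 = 0.422233 × 0.0129751 = 0.005479
L = ρ[1 - (K+1)ρ^K + Kρ^(K+1)] / [(1-ρ)(1-ρ^(K+1))]
L = 0.58095 × (1 - 9×0.012975 + 8×0.0075379) / ((1 - 0.58095) × (1 - 0.0075379)) = 1.3180 jobs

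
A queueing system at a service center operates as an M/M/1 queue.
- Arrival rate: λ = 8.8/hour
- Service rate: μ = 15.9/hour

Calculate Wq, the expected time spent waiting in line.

First, compute utilization: ρ = λ/μ = 8.8/15.9 = 0.5535
For M/M/1: Wq = λ/(μ(μ-λ))
Wq = 8.8/(15.9 × (15.9-8.8))
Wq = 8.8/(15.9 × 7.10)
Wq = 0.07795 hours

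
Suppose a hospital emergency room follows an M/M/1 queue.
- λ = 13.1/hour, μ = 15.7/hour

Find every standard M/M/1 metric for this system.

Step 1: ρ = λ/μ = 13.1/15.7 = 0.8344
Step 2: L = λ/(μ-λ) = 13.1/2.60 = 5.0385
Step 3: Lq = λ²/(μ(μ-λ)) = 171.61/(15.7×2.60) = 4.2041
Step 4: W = 1/(μ-λ) = 1/2.60 = 0.38462
Step 5: Wq = λ/(μ(μ-λ)) = 13.1/(15.7×2.60) = 0.3209
Step 6: P(0) = 1-ρ = 0.1656
Verify: L = λW = 13.1×0.38462 = 5.0385 ✔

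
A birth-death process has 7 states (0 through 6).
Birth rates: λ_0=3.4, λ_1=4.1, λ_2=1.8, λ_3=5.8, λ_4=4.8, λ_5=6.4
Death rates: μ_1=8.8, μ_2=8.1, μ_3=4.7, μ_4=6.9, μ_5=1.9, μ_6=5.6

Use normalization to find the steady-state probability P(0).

Ratios P(n)/P(0) = (λ₀···λₙ₋₁)/(μ₁···μₙ):
P(1)/P(0) = (3.4)/(8.8) = 0.38636
P(2)/P(0) = (3.4×4.1)/(8.8×8.1) = 0.19557
P(3)/P(0) = (3.4×4.1×1.8)/(8.8×8.1×4.7) = 0.074898
P(4)/P(0) = (3.4×4.1×1.8×5.8)/(8.8×8.1×4.7×6.9) = 0.062958
P(5)/P(0) = (3.4×4.1×1.8×5.8×4.8)/(8.8×8.1×4.7×6.9×1.9) = 0.15905
P(6)/P(0) = (3.4×4.1×1.8×5.8×4.8×6.4)/(8.8×8.1×4.7×6.9×1.9×5.6) = 0.18177

Normalization: ∑ P(n) = 1
P(0) × (1.0000 + 0.38636 + 0.19557 + 0.074898 + 0.062958 + 0.15905 + 0.18177) = 1
P(0) × 2.0606 = 1
P(0) = 1/2.0606 = 0.4853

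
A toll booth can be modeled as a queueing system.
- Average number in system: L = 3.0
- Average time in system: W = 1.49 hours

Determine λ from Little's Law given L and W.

Little's Law: L = λW, so λ = L/W
λ = 3.0/1.49 = 2.0134 vehicles/hour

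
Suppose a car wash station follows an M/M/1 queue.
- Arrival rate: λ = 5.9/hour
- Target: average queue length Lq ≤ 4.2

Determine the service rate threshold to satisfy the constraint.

For M/M/1: Lq = λ²/(μ(μ-λ))
Need Lq ≤ 4.2, i.e. μ(μ-λ) ≥ λ²/4.2
μ² - 5.9μ - 34.81/4.2 ≥ 0  →  μ² - 5.9μ - 8.2881 ≥ 0
Quadratic formula (positive root): μ = [λ + √(λ² + 4×8.2881)]/2
Discriminant: 34.81 + 4×8.2881 = 67.9624, √67.9624 = 8.2439
μ ≥ (5.9 + 8.2439)/2 = 7.0720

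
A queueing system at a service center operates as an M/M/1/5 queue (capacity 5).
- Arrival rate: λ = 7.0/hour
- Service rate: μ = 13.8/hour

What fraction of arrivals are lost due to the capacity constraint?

ρ = λ/μ = 7.0/13.8 = 0.50725
P₀ = (1-ρ)/(1-ρ^(K+1)) = (1-0.50725)/(1-0.50725^6) = 0.4928/0.9830 = 0.5013
P_K = P₀×ρ^K = 0.5013 × 0.50725^5 = 0.5013 × 0.03358 = 0.01683
Blocking probability = 1.68%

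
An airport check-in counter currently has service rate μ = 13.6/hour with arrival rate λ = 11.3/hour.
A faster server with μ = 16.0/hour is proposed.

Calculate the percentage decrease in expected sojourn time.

System 1: ρ₁ = 11.3/13.6 = 0.8309, W₁ = 1/(13.6-11.3) = 0.4348
System 2: ρ₂ = 11.3/16.0 = 0.7063, W₂ = 1/(16.0-11.3) = 0.2128
Improvement: (W₁-W₂)/W₁ = (0.4348-0.2128)/0.4348 = 51.06%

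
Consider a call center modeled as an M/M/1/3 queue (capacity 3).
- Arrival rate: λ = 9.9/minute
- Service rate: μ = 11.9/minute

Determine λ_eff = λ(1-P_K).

ρ = λ/μ = 9.9/11.9 = 0.83193
P₀ = (1-ρ)/(1-ρ^(K+1)) = (1-0.83193)/(1-0.83193^4) = 0.1681/0.5210 = 0.3226
P_K = P₀×ρ^K = 0.32260 × 0.83193^3 = 0.32260 × 0.57579 = 0.1857
λ_eff = λ(1-P_K) = 9.9 × (1 - 0.18575) = 9.9 × 0.81425 = 8.0611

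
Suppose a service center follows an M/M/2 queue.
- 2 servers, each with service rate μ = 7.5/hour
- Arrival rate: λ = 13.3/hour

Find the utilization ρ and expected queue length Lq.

Traffic intensity: ρ = λ/(cμ) = 13.3/(2×7.5) = 0.8867
Since ρ = 0.8867 < 1, system is stable.
Offered load a = λ/μ = cρ = 13.3/7.5 = 1.7733
P₀ = [ Σₙ₌₀^1 aⁿ/n! + a^2/(2!(1-ρ)) ]⁻¹
Σ = a^0/0! + a^1/1! = 1.0000 + 1.7733 = 2.7733
a^2/(2!(1-ρ)) = 3.144711/(2 × 0.1133333) = 13.8737
P₀ = 1/(2.7733 + 13.8737) = 0.06007
Lq = P₀·a^2·ρ / (2!(1-ρ)²) = 0.0600707 × 3.14471 × 0.886667 / (2 × 0.0128444) = 6.5202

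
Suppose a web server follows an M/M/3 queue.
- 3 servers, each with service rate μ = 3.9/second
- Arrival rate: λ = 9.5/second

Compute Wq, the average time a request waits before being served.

Traffic intensity: ρ = λ/(cμ) = 9.5/(3×3.9) = 0.8120
Since ρ = 0.8120 < 1, system is stable.
Offered load a = λ/μ = cρ = 9.5/3.9 = 2.4359
P₀ = [ Σₙ₌₀^2 aⁿ/n! + a^3/(3!(1-ρ)) ]⁻¹
Σ = a^0/0! + a^1/1! + a^2/2! = 1.0000 + 2.4359 + 2.9668 = 6.4027
a^3/(3!(1-ρ)) = 14.4536/(6 × 0.188034) = 12.8112
P₀ = 1/(6.4027 + 12.8112) = 0.05205
Lq = P₀·a^3·ρ / (3!(1-ρ)²) = 0.052046 × 14.4536 × 0.81197 / (6 × 0.035357) = 2.8792
Wq = Lq/λ = 2.8792/9.5 = 0.3031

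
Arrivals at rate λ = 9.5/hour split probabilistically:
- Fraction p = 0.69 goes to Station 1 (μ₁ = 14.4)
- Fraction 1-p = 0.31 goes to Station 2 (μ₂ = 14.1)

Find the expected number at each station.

Effective rates: λ₁ = 9.5×0.69 = 6.555, λ₂ = 9.5×0.31 = 2.945
Station 1: ρ₁ = 6.555/14.4 = 0.45521, L₁ = ρ₁/(1-ρ₁) = 0.45521/(1-0.45521) = 0.8356
Station 2: ρ₂ = 2.945/14.1 = 0.20887, L₂ = ρ₂/(1-ρ₂) = 0.20887/(1-0.20887) = 0.2640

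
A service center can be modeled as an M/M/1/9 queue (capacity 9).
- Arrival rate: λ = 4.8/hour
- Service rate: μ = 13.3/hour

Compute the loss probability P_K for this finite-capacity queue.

ρ = λ/μ = 4.8/13.3 = 0.360902
P₀ = (1-ρ)/(1-ρ^(K+1)) = (1-0.360902)/(1-0.360902^10) = 0.6391/1.0000 = 0.6391
P_K = P₀×ρ^K = 0.63912 × 0.360902^9 = 0.63912 × 0.00010387 = 0.00006639
Blocking probability = 0.006639%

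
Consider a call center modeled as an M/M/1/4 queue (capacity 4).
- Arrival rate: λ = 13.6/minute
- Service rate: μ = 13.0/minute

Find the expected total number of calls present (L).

ρ = λ/μ = 13.6/13.0 = 1.04615
P₀ = (1-ρ)/(1-ρ^(K+1)) = (1-1.04615)/(1-1.04615^5) = -0.046150/-0.25305 = 0.1824
P_K = P₀×ρ^K = 0.18237 × 1.04615^4 = 0.18237 × 1.1978 = 0.2184
L = ρ[1 - (K+1)ρ^K + Kρ^(K+1)] / [(1-ρ)(1-ρ^(K+1))]
L = 1.04615 × (1 - 5×1.1977766 + 4×1.2530540) / ((1 - 1.04615) × (1 - 1.2530540)) = 2.0902 calls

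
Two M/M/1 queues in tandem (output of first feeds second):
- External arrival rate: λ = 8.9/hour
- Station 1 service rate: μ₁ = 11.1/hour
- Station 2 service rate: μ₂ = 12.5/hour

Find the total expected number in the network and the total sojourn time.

By Jackson's theorem, each station behaves as independent M/M/1.
Station 1: ρ₁ = 8.9/11.1 = 0.8018, L₁ = ρ₁/(1-ρ₁) = λ/(μ₁-λ) = 8.9/2.20 = 4.0455
Station 2: ρ₂ = 8.9/12.5 = 0.7120, L₂ = ρ₂/(1-ρ₂) = λ/(μ₂-λ) = 8.9/3.60 = 2.4722
Total: L = L₁ + L₂ = 4.0455 + 2.4722 = 6.5177
W = L/λ = 6.5177/8.9 = 0.7323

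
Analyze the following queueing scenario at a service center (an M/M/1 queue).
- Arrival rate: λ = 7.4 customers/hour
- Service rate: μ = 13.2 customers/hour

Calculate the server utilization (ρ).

Server utilization: ρ = λ/μ
ρ = 7.4/13.2 = 0.5606
The server is busy 56.06% of the time.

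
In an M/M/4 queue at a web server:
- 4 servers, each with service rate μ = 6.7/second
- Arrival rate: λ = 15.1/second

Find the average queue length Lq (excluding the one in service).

Traffic intensity: ρ = λ/(cμ) = 15.1/(4×6.7) = 0.5634
Since ρ = 0.5634 < 1, system is stable.
Offered load a = λ/μ = cρ = 15.1/6.7 = 2.2537
P₀ = [ Σₙ₌₀^3 aⁿ/n! + a^4/(4!(1-ρ)) ]⁻¹
Σ = a^0/0! + a^1/1! + a^2/2! + a^3/3! = 1.0000 + 2.2537 + 2.5397 + 1.9079 = 7.7013
a^4/(4!(1-ρ)) = 25.7993/(24 × 0.43657) = 2.4623
P₀ = 1/(7.7013 + 2.4623) = 0.09839
Lq = P₀·a^4·ρ / (4!(1-ρ)²) = 0.098390 × 25.7993 × 0.56343 / (24 × 0.19059) = 0.3127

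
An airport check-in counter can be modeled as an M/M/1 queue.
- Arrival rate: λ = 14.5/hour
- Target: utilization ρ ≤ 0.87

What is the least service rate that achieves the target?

ρ = λ/μ, so μ = λ/ρ
μ ≥ 14.5/0.87 = 16.6667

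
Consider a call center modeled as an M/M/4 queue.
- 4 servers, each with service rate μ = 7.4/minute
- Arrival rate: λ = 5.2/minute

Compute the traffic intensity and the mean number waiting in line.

Traffic intensity: ρ = λ/(cμ) = 5.2/(4×7.4) = 0.1757
Since ρ = 0.1757 < 1, system is stable.
Offered load a = λ/μ = cρ = 5.2/7.4 = 0.7027
P₀ = [ Σₙ₌₀^3 aⁿ/n! + a^4/(4!(1-ρ)) ]⁻¹
Σ = a^0/0! + a^1/1! + a^2/2! + a^3/3! = 1.0000 + 0.7027 + 0.2469 + 0.05783 = 2.0074
a^4/(4!(1-ρ)) = 0.2438/(24 × 0.8243) = 0.01232
P₀ = 1/(2.0074 + 0.01232) = 0.4951
Lq = P₀·a^4·ρ / (4!(1-ρ)²) = 0.4951 × 0.2438 × 0.1757 / (24 × 0.6795) = 0.001300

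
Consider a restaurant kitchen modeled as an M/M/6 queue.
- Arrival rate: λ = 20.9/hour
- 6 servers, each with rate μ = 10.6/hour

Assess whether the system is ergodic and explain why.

Stability requires ρ = λ/(cμ) < 1
ρ = 20.9/(6 × 10.6) = 20.9/63.60 = 0.3286
Since 0.3286 < 1, the system is STABLE.
The servers are busy 32.86% of the time.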